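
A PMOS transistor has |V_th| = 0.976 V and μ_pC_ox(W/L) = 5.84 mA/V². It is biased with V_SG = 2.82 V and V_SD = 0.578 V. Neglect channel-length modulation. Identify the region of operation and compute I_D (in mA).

V_ov = V_SG − |V_th| = 2.82 − 0.976 = 1.84 V.
Since V_SD = 0.578 V < V_ov = 1.84 V, the device is in the triode region.
I_D = k_p [V_ov · V_SD − ½ V_SD²] = 5.84 × [1.84 × 0.578 − 0.5 × 0.578²] = 5.25 mA.

Triode; I_D = 5.25 mA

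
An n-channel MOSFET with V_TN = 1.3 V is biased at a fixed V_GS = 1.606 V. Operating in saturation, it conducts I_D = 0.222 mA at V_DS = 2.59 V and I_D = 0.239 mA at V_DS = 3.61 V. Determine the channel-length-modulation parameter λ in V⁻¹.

λ = 0.0932 V⁻¹

With V_GS fixed, I_D ∝ (1 + λ V_DS) in saturation, so I_D2/I_D1 = (1 + λ V_DS2)/(1 + λ V_DS1).
0.239/0.222 = 1.077 = (1 + 3.61 λ)/(1 + 2.59 λ).
Solving: λ (I_D1 V_DS2 − I_D2 V_DS1) = I_D2 − I_D1, so λ = (0.239 − 0.222) / (0.222 × 3.61 − 0.239 × 2.59) = 0.017 / 0.182 = 0.0932 V⁻¹.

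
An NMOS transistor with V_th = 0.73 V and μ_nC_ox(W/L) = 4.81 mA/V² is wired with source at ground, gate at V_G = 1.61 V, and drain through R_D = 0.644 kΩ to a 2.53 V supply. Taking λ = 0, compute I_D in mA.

I_D = 1.86 mA

V_GS = V_G = 1.61 V, so V_ov = 1.61 − 0.73 = 0.88 V.
Assume saturation: I_D = ½ k_n V_ov² = 0.5 × 4.81 × 0.88² = 1.86 mA, giving V_DS = V_DD − I_D R_D = 2.53 − 1.86 × 0.644 = 1.33 V.
V_DS = 1.33 V ≥ V_ov = 0.88 V, confirming saturation.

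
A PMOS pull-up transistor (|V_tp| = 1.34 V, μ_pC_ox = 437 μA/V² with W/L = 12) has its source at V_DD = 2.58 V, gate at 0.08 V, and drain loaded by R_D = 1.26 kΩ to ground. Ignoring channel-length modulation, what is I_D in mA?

I_D = 1.78 mA

V_SG = V_DD − V_G = 2.58 − 0.08 = 2.5 V, so V_ov = 2.5 − 1.34 = 1.16 V.
k_p = μ_pC_ox · (W/L) = 5.244 mA/V².
Assume saturation: I_D = ½ k_p V_ov² = 0.5 × 5.244 × 1.16² = 3.53 mA, giving V_SD = V_DD − I_D R_D = 2.58 − 3.53 × 1.26 = -1.87 V.
But -1.87 V < V_ov = 1.16 V, so the device is actually in triode.
In triode I_D = k_p[V_ov V_SD − ½ V_SD²] and I_D = (V_DD − V_SD)/R_D. Equating: 3.3 V_SD² − 8.665 V_SD + 2.58 = 0, giving V_SD = 0.342 V (the root below V_ov).
I_D = (2.58 − 0.342) / 1.26 = 1.78 mA.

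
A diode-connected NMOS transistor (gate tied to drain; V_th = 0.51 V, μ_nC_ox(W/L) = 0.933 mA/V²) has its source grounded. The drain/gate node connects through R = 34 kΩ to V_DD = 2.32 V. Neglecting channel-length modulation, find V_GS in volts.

With gate tied to drain, V_GS = V_DS ≥ V_GS − V_th, so the device is in saturation.
KCL at the drain: ½ k_n (V_GS − V_th)² = (V_DD − V_GS)/R.
Let x = V_GS − 0.51. Then 15.9 x² + x − 1.81 = 0, giving x = 0.308 V (positive root), so V_GS = 0.818 V.
I_D = (V_DD − V_GS)/R = (2.32 − 0.818) / 34 = 0.0442 mA.

V_GS = 0.818 V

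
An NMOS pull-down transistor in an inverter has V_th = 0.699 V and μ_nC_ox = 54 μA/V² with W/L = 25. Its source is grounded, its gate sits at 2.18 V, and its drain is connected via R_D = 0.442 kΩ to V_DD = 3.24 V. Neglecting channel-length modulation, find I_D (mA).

I_D = 1.48 mA

V_GS = V_G = 2.18 V, so V_ov = 2.18 − 0.699 = 1.48 V.
k_n = μ_nC_ox · (W/L) = 1.35 mA/V².
Assume saturation: I_D = ½ k_n V_ov² = 0.5 × 1.35 × 1.48² = 1.48 mA, giving V_DS = V_DD − I_D R_D = 3.24 − 1.48 × 0.442 = 2.59 V.
V_DS = 2.59 V ≥ V_ov = 1.48 V, confirming saturation.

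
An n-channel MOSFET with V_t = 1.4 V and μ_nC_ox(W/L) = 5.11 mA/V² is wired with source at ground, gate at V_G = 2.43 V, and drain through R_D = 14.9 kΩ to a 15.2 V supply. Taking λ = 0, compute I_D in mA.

V_GS = V_G = 2.43 V, so V_ov = 2.43 − 1.4 = 1.03 V.
Assume saturation: I_D = ½ k_n V_ov² = 0.5 × 5.11 × 1.03² = 2.71 mA, giving V_DS = V_DD − I_D R_D = 15.2 − 2.71 × 14.9 = -25.2 V.
But -25.2 V < V_ov = 1.03 V, so the device is actually in triode.
In triode I_D = k_n[V_ov V_DS − ½ V_DS²] and I_D = (V_DD − V_DS)/R_D. Equating: 38.1 V_DS² − 79.42 V_DS + 15.2 = 0, giving V_DS = 0.213 V (the root below V_ov).
I_D = (15.2 − 0.213) / 14.9 = 1.01 mA.

I_D = 1.01 mA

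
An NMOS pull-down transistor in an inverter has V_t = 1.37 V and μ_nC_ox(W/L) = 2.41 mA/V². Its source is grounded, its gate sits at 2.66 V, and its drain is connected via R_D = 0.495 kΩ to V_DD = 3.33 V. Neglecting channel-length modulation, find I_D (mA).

I_D = 2.01 mA

V_GS = V_G = 2.66 V, so V_ov = 2.66 − 1.37 = 1.29 V.
Assume saturation: I_D = ½ k_n V_ov² = 0.5 × 2.41 × 1.29² = 2.01 mA, giving V_DS = V_DD − I_D R_D = 3.33 − 2.01 × 0.495 = 2.34 V.
V_DS = 2.34 V ≥ V_ov = 1.29 V, confirming saturation.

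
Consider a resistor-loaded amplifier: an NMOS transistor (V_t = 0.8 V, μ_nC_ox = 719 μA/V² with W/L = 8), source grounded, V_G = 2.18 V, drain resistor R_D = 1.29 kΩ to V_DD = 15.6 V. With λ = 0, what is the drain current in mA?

I_D = 5.48 mA

V_GS = V_G = 2.18 V, so V_ov = 2.18 − 0.8 = 1.38 V.
k_n = μ_nC_ox · (W/L) = 5.752 mA/V².
Assume saturation: I_D = ½ k_n V_ov² = 0.5 × 5.752 × 1.38² = 5.48 mA, giving V_DS = V_DD − I_D R_D = 15.6 − 5.48 × 1.29 = 8.53 V.
V_DS = 8.53 V ≥ V_ov = 1.38 V, confirming saturation.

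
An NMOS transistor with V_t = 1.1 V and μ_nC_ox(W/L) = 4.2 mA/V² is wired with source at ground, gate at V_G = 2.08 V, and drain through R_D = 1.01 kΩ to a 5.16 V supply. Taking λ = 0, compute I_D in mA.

I_D = 2.02 mA

V_GS = V_G = 2.08 V, so V_ov = 2.08 − 1.1 = 0.98 V.
Assume saturation: I_D = ½ k_n V_ov² = 0.5 × 4.2 × 0.98² = 2.02 mA, giving V_DS = V_DD − I_D R_D = 5.16 − 2.02 × 1.01 = 3.12 V.
V_DS = 3.12 V ≥ V_ov = 0.98 V, confirming saturation.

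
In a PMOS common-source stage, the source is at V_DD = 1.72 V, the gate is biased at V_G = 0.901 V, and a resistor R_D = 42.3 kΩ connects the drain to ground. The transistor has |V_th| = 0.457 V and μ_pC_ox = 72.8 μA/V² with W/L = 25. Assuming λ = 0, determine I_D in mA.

I_D = 0.0391 mA

V_SG = V_DD − V_G = 1.72 − 0.901 = 0.819 V, so V_ov = 0.819 − 0.457 = 0.362 V.
k_p = μ_pC_ox · (W/L) = 1.82 mA/V².
Assume saturation: I_D = ½ k_p V_ov² = 0.5 × 1.82 × 0.362² = 0.119 mA, giving V_SD = V_DD − I_D R_D = 1.72 − 0.119 × 42.3 = -3.32 V.
But -3.32 V < V_ov = 0.362 V, so the device is actually in triode.
In triode I_D = k_p[V_ov V_SD − ½ V_SD²] and I_D = (V_DD − V_SD)/R_D. Equating: 38.5 V_SD² − 28.87 V_SD + 1.72 = 0, giving V_SD = 0.0653 V (the root below V_ov).
I_D = (1.72 − 0.0653) / 42.3 = 0.0391 mA.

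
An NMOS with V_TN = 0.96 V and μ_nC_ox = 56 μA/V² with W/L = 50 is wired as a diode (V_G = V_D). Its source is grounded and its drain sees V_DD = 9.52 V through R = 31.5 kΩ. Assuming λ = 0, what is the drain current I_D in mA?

With gate tied to drain, V_GS = V_DS ≥ V_GS − V_TN, so the device is in saturation.
k_n = μ_nC_ox · (W/L) = 2.8 mA/V².
KCL at the drain: ½ k_n (V_GS − V_TN)² = (V_DD − V_GS)/R.
Let x = V_GS − 0.96. Then 44.1 x² + x − 8.56 = 0, giving x = 0.429 V (positive root), so V_GS = 1.39 V.
I_D = (V_DD − V_GS)/R = (9.52 − 1.39) / 31.5 = 0.258 mA.

I_D = 0.258 mA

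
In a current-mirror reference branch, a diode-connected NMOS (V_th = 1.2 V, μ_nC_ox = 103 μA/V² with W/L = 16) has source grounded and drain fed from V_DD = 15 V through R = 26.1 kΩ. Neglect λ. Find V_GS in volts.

With gate tied to drain, V_GS = V_DS ≥ V_GS − V_th, so the device is in saturation.
k_n = μ_nC_ox · (W/L) = 1.648 mA/V².
KCL at the drain: ½ k_n (V_GS − V_th)² = (V_DD − V_GS)/R.
Let x = V_GS − 1.2. Then 21.5 x² + x − 13.8 = 0, giving x = 0.778 V (positive root), so V_GS = 1.98 V.
I_D = (V_DD − V_GS)/R = (15 − 1.98) / 26.1 = 0.499 mA.

V_GS = 1.98 V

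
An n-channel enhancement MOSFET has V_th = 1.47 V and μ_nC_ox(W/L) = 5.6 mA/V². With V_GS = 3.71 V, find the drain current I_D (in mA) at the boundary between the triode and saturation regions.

At the boundary V_DS = V_ov = V_GS − V_th = 3.71 − 1.47 = 2.24 V.
I_D = ½ k_n V_ov² = 0.5 × 5.6 × 2.24² = 14 mA.

I_D = 14.0 mA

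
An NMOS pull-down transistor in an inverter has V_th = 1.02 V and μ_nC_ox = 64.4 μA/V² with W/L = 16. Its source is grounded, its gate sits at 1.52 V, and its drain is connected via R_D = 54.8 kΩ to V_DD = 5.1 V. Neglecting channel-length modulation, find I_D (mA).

I_D = 0.0890 mA

V_GS = V_G = 1.52 V, so V_ov = 1.52 − 1.02 = 0.5 V.
k_n = μ_nC_ox · (W/L) = 1.03 mA/V².
Assume saturation: I_D = ½ k_n V_ov² = 0.5 × 1.03 × 0.5² = 0.129 mA, giving V_DS = V_DD − I_D R_D = 5.1 − 0.129 × 54.8 = -1.96 V.
But -1.96 V < V_ov = 0.5 V, so the device is actually in triode.
In triode I_D = k_n[V_ov V_DS − ½ V_DS²] and I_D = (V_DD − V_DS)/R_D. Equating: 28.2 V_DS² − 29.23 V_DS + 5.1 = 0, giving V_DS = 0.222 V (the root below V_ov).
I_D = (5.1 − 0.222) / 54.8 = 0.089 mA.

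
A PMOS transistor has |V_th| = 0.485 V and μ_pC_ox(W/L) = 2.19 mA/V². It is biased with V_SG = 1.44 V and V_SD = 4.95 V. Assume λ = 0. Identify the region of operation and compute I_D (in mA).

V_ov = V_SG − |V_th| = 1.44 − 0.485 = 0.955 V.
Since V_SD = 4.95 V ≥ V_ov = 0.955 V, the device is in saturation.
I_D = ½ k_p V_ov² = 0.5 × 2.19 × 0.955² = 0.999 mA.

Saturation; I_D = 0.999 mA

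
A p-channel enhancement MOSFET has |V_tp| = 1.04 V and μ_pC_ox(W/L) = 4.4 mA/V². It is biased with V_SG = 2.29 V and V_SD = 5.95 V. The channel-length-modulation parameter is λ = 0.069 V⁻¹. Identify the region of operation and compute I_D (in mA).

Saturation; I_D = 4.85 mA

V_ov = V_SG − |V_tp| = 2.29 − 1.04 = 1.25 V.
Since V_SD = 5.95 V ≥ V_ov = 1.25 V, the device is in saturation.
I_D = ½ k_p V_ov² (1 + λ V_SD) = 0.5 × 4.4 × 1.25² × (1 + 0.069 × 5.95) = 4.85 mA.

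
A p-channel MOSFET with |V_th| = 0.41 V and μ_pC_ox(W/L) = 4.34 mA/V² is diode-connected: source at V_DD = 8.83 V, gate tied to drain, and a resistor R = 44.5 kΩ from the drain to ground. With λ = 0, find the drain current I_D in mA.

I_D = 0.183 mA

With gate tied to drain, V_SG = V_SD ≥ V_SG − |V_th|, so the device is in saturation.
KCL at the drain: ½ k_p (V_SG − |V_th|)² = (V_DD − V_SG)/R.
Let x = V_SG − 0.41. Then 96.6 x² + x − 8.42 = 0, giving x = 0.29 V (positive root), so V_SG = 0.7 V.
I_D = (V_DD − V_SG)/R = (8.83 − 0.7) / 44.5 = 0.183 mA.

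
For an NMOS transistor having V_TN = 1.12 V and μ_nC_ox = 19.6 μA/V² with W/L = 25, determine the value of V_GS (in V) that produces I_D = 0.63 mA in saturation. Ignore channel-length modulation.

V_GS = 2.72 V

k_n = μ_nC_ox · (W/L) = 0.49 mA/V².
In saturation I_D = ½ k_n (V_GS − V_TN)², so V_GS − V_TN = √(2 I_D / k_n) = √(2 × 0.63 / 0.49) = 1.6 V.
V_GS = 1.12 + 1.6 = 2.72 V.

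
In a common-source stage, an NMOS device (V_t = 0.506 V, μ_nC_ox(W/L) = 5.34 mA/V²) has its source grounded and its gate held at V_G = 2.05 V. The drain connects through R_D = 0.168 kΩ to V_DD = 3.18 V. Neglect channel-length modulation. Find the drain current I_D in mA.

V_GS = V_G = 2.05 V, so V_ov = 2.05 − 0.506 = 1.54 V.
Assume saturation: I_D = ½ k_n V_ov² = 0.5 × 5.34 × 1.54² = 6.37 mA, giving V_DS = V_DD − I_D R_D = 3.18 − 6.37 × 0.168 = 2.11 V.
V_DS = 2.11 V ≥ V_ov = 1.54 V, confirming saturation.

I_D = 6.37 mA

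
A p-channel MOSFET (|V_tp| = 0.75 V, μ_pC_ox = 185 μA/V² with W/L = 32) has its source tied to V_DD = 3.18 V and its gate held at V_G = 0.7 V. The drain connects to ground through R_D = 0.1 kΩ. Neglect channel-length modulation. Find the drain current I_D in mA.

I_D = 8.86 mA

V_SG = V_DD − V_G = 3.18 − 0.7 = 2.48 V, so V_ov = 2.48 − 0.75 = 1.73 V.
k_p = μ_pC_ox · (W/L) = 5.92 mA/V².
Assume saturation: I_D = ½ k_p V_ov² = 0.5 × 5.92 × 1.73² = 8.86 mA, giving V_SD = V_DD − I_D R_D = 3.18 − 8.86 × 0.1 = 2.29 V.
V_SD = 2.29 V ≥ V_ov = 1.73 V, confirming saturation.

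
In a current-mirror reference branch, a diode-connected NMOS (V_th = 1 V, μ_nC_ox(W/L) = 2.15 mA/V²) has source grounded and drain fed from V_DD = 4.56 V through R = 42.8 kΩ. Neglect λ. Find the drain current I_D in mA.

With gate tied to drain, V_GS = V_DS ≥ V_GS − V_th, so the device is in saturation.
KCL at the drain: ½ k_n (V_GS − V_th)² = (V_DD − V_GS)/R.
Let x = V_GS − 1. Then 46 x² + x − 3.56 = 0, giving x = 0.268 V (positive root), so V_GS = 1.27 V.
I_D = (V_DD − V_GS)/R = (4.56 − 1.27) / 42.8 = 0.0769 mA.

I_D = 0.0769 mA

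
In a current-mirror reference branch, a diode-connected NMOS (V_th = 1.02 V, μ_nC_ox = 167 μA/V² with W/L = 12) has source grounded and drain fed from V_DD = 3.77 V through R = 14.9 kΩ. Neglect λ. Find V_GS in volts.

With gate tied to drain, V_GS = V_DS ≥ V_GS − V_th, so the device is in saturation.
k_n = μ_nC_ox · (W/L) = 2.004 mA/V².
KCL at the drain: ½ k_n (V_GS − V_th)² = (V_DD − V_GS)/R.
Let x = V_GS − 1.02. Then 14.9 x² + x − 2.75 = 0, giving x = 0.397 V (positive root), so V_GS = 1.42 V.
I_D = (V_DD − V_GS)/R = (3.77 − 1.42) / 14.9 = 0.158 mA.

V_GS = 1.42 V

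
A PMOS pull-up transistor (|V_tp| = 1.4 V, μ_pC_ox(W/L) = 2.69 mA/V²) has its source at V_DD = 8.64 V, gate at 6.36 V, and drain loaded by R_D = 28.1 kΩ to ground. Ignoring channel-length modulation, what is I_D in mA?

V_SG = V_DD − V_G = 8.64 − 6.36 = 2.28 V, so V_ov = 2.28 − 1.4 = 0.88 V.
Assume saturation: I_D = ½ k_p V_ov² = 0.5 × 2.69 × 0.88² = 1.04 mA, giving V_SD = V_DD − I_D R_D = 8.64 − 1.04 × 28.1 = -20.6 V.
But -20.6 V < V_ov = 0.88 V, so the device is actually in triode.
In triode I_D = k_p[V_ov V_SD − ½ V_SD²] and I_D = (V_DD − V_SD)/R_D. Equating: 37.8 V_SD² − 67.52 V_SD + 8.64 = 0, giving V_SD = 0.139 V (the root below V_ov).
I_D = (8.64 − 0.139) / 28.1 = 0.303 mA.

I_D = 0.303 mA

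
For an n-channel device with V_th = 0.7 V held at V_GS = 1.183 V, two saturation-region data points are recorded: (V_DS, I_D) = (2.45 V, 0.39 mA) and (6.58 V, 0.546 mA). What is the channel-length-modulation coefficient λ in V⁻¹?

λ = 0.127 V⁻¹

With V_GS fixed, I_D ∝ (1 + λ V_DS) in saturation, so I_D2/I_D1 = (1 + λ V_DS2)/(1 + λ V_DS1).
0.546/0.39 = 1.4 = (1 + 6.58 λ)/(1 + 2.45 λ).
Solving: λ (I_D1 V_DS2 − I_D2 V_DS1) = I_D2 − I_D1, so λ = (0.546 − 0.39) / (0.39 × 6.58 − 0.546 × 2.45) = 0.156 / 1.23 = 0.127 V⁻¹.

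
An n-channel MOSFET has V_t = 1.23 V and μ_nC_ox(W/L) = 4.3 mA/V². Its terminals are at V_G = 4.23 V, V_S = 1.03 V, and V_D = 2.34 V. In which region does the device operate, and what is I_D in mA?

Triode; I_D = 7.41 mA

V_GS = V_G − V_S = 4.23 − 1.03 = 3.2 V; V_DS = V_D − V_S = 2.34 − 1.03 = 1.31 V.
V_ov = V_GS − V_t = 3.2 − 1.23 = 1.97 V.
Since V_DS = 1.31 V < V_ov = 1.97 V, the device is in the triode region.
I_D = k_n [V_ov · V_DS − ½ V_DS²] = 4.3 × [1.97 × 1.31 − 0.5 × 1.31²] = 7.41 mA.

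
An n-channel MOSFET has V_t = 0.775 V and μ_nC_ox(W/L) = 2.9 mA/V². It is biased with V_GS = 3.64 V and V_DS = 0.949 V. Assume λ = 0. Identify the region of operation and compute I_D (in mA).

V_ov = V_GS − V_t = 3.64 − 0.775 = 2.87 V.
Since V_DS = 0.949 V < V_ov = 2.87 V, the device is in the triode region.
I_D = k_n [V_ov · V_DS − ½ V_DS²] = 2.9 × [2.87 × 0.949 − 0.5 × 0.949²] = 6.58 mA.

Triode; I_D = 6.58 mA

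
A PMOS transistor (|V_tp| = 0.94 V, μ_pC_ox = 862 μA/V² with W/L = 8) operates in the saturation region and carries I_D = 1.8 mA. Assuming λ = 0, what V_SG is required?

V_SG = 1.66 V

k_p = μ_pC_ox · (W/L) = 6.896 mA/V².
In saturation I_D = ½ k_p (V_SG − |V_tp|)², so V_SG − |V_tp| = √(2 I_D / k_p) = √(2 × 1.8 / 6.896) = 0.723 V.
V_SG = 0.94 + 0.723 = 1.66 V.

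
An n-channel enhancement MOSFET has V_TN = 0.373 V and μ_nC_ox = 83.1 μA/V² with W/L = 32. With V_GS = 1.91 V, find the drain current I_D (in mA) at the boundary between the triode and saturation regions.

I_D = 3.14 mA

At the boundary V_DS = V_ov = V_GS − V_TN = 1.91 − 0.373 = 1.54 V.
k_n = μ_nC_ox · (W/L) = 2.659 mA/V².
I_D = ½ k_n V_ov² = 0.5 × 2.659 × 1.54² = 3.14 mA.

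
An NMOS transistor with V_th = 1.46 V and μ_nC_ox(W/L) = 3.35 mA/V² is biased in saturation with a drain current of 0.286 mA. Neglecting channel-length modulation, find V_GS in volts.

In saturation I_D = ½ k_n (V_GS − V_th)², so V_GS − V_th = √(2 I_D / k_n) = √(2 × 0.286 / 3.35) = 0.413 V.
V_GS = 1.46 + 0.413 = 1.87 V.

V_GS = 1.87 V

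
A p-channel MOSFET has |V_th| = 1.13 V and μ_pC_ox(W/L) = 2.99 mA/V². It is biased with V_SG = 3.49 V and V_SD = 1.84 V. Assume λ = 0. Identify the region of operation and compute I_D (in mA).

Triode; I_D = 7.92 mA

V_ov = V_SG − |V_th| = 3.49 − 1.13 = 2.36 V.
Since V_SD = 1.84 V < V_ov = 2.36 V, the device is in the triode region.
I_D = k_p [V_ov · V_SD − ½ V_SD²] = 2.99 × [2.36 × 1.84 − 0.5 × 1.84²] = 7.92 mA.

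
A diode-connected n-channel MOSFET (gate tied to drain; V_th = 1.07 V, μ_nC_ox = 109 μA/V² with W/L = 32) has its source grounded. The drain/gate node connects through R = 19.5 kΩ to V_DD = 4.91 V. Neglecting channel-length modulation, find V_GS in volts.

With gate tied to drain, V_GS = V_DS ≥ V_GS − V_th, so the device is in saturation.
k_n = μ_nC_ox · (W/L) = 3.488 mA/V².
KCL at the drain: ½ k_n (V_GS − V_th)² = (V_DD − V_GS)/R.
Let x = V_GS − 1.07. Then 34 x² + x − 3.84 = 0, giving x = 0.322 V (positive root), so V_GS = 1.39 V.
I_D = (V_DD − V_GS)/R = (4.91 − 1.39) / 19.5 = 0.18 mA.

V_GS = 1.39 V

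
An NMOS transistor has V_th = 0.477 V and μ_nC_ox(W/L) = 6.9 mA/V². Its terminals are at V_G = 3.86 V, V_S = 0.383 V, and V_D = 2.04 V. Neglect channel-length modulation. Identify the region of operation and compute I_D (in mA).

Triode; I_D = 24.8 mA

V_GS = V_G − V_S = 3.86 − 0.383 = 3.48 V; V_DS = V_D − V_S = 2.04 − 0.383 = 1.66 V.
V_ov = V_GS − V_th = 3.48 − 0.477 = 3 V.
Since V_DS = 1.66 V < V_ov = 3 V, the device is in the triode region.
I_D = k_n [V_ov · V_DS − ½ V_DS²] = 6.9 × [3 × 1.66 − 0.5 × 1.66²] = 24.8 mA.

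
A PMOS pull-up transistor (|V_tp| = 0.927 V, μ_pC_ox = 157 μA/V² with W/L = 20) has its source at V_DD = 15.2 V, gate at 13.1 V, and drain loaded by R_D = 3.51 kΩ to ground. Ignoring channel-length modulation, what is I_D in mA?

V_SG = V_DD − V_G = 15.2 − 13.1 = 2.1 V, so V_ov = 2.1 − 0.927 = 1.17 V.
k_p = μ_pC_ox · (W/L) = 3.14 mA/V².
Assume saturation: I_D = ½ k_p V_ov² = 0.5 × 3.14 × 1.17² = 2.16 mA, giving V_SD = V_DD − I_D R_D = 15.2 − 2.16 × 3.51 = 7.62 V.
V_SD = 7.62 V ≥ V_ov = 1.17 V, confirming saturation.

I_D = 2.16 mA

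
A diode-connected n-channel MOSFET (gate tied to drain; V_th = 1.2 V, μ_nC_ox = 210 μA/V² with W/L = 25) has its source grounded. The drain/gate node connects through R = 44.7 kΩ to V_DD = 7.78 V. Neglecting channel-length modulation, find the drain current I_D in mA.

I_D = 0.142 mA

With gate tied to drain, V_GS = V_DS ≥ V_GS − V_th, so the device is in saturation.
k_n = μ_nC_ox · (W/L) = 5.25 mA/V².
KCL at the drain: ½ k_n (V_GS − V_th)² = (V_DD − V_GS)/R.
Let x = V_GS − 1.2. Then 117 x² + x − 6.58 = 0, giving x = 0.233 V (positive root), so V_GS = 1.43 V.
I_D = (V_DD − V_GS)/R = (7.78 − 1.43) / 44.7 = 0.142 mA.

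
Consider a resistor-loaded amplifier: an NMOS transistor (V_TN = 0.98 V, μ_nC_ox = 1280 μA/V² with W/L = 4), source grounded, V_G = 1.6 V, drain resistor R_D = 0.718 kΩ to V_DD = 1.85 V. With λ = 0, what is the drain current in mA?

I_D = 0.984 mA

V_GS = V_G = 1.6 V, so V_ov = 1.6 − 0.98 = 0.62 V.
k_n = μ_nC_ox · (W/L) = 5.12 mA/V².
Assume saturation: I_D = ½ k_n V_ov² = 0.5 × 5.12 × 0.62² = 0.984 mA, giving V_DS = V_DD − I_D R_D = 1.85 − 0.984 × 0.718 = 1.14 V.
V_DS = 1.14 V ≥ V_ov = 0.62 V, confirming saturation.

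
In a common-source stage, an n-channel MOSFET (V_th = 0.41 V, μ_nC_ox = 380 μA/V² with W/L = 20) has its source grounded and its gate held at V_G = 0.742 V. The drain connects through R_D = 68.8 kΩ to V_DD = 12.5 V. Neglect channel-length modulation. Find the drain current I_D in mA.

I_D = 0.181 mA

V_GS = V_G = 0.742 V, so V_ov = 0.742 − 0.41 = 0.332 V.
k_n = μ_nC_ox · (W/L) = 7.6 mA/V².
Assume saturation: I_D = ½ k_n V_ov² = 0.5 × 7.6 × 0.332² = 0.419 mA, giving V_DS = V_DD − I_D R_D = 12.5 − 0.419 × 68.8 = -16.3 V.
But -16.3 V < V_ov = 0.332 V, so the device is actually in triode.
In triode I_D = k_n[V_ov V_DS − ½ V_DS²] and I_D = (V_DD − V_DS)/R_D. Equating: 261 V_DS² − 174.6 V_DS + 12.5 = 0, giving V_DS = 0.0816 V (the root below V_ov).
I_D = (12.5 − 0.0816) / 68.8 = 0.181 mA.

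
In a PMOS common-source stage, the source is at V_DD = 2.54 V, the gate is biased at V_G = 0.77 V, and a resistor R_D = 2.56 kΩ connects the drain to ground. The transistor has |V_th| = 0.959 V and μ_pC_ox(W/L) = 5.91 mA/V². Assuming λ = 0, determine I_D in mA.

V_SG = V_DD − V_G = 2.54 − 0.77 = 1.77 V, so V_ov = 1.77 − 0.959 = 0.811 V.
Assume saturation: I_D = ½ k_p V_ov² = 0.5 × 5.91 × 0.811² = 1.94 mA, giving V_SD = V_DD − I_D R_D = 2.54 − 1.94 × 2.56 = -2.44 V.
But -2.44 V < V_ov = 0.811 V, so the device is actually in triode.
In triode I_D = k_p[V_ov V_SD − ½ V_SD²] and I_D = (V_DD − V_SD)/R_D. Equating: 7.56 V_SD² − 13.27 V_SD + 2.54 = 0, giving V_SD = 0.219 V (the root below V_ov).
I_D = (2.54 − 0.219) / 2.56 = 0.907 mA.

I_D = 0.907 mA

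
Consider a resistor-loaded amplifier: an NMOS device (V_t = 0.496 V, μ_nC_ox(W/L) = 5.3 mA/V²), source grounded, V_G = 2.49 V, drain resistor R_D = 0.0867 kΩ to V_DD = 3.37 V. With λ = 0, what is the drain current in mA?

V_GS = V_G = 2.49 V, so V_ov = 2.49 − 0.496 = 1.99 V.
Assume saturation: I_D = ½ k_n V_ov² = 0.5 × 5.3 × 1.99² = 10.5 mA, giving V_DS = V_DD − I_D R_D = 3.37 − 10.5 × 0.0867 = 2.46 V.
V_DS = 2.46 V ≥ V_ov = 1.99 V, confirming saturation.

I_D = 10.5 mA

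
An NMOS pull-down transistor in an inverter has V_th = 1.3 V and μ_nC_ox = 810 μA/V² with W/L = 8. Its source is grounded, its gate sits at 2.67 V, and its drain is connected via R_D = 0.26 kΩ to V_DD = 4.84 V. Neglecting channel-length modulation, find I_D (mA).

I_D = 6.08 mA

V_GS = V_G = 2.67 V, so V_ov = 2.67 − 1.3 = 1.37 V.
k_n = μ_nC_ox · (W/L) = 6.48 mA/V².
Assume saturation: I_D = ½ k_n V_ov² = 0.5 × 6.48 × 1.37² = 6.08 mA, giving V_DS = V_DD − I_D R_D = 4.84 − 6.08 × 0.26 = 3.26 V.
V_DS = 3.26 V ≥ V_ov = 1.37 V, confirming saturation.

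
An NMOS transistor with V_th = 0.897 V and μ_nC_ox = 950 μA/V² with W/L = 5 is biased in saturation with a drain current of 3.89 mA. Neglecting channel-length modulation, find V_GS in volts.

k_n = μ_nC_ox · (W/L) = 4.75 mA/V².
In saturation I_D = ½ k_n (V_GS − V_th)², so V_GS − V_th = √(2 I_D / k_n) = √(2 × 3.89 / 4.75) = 1.28 V.
V_GS = 0.897 + 1.28 = 2.18 V.

V_GS = 2.18 V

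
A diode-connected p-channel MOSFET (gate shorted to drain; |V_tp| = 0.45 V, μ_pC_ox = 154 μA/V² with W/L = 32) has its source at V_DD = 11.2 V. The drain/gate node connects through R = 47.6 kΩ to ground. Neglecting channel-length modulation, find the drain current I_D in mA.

With gate tied to drain, V_SG = V_SD ≥ V_SG − |V_tp|, so the device is in saturation.
k_p = μ_pC_ox · (W/L) = 4.928 mA/V².
KCL at the drain: ½ k_p (V_SG − |V_tp|)² = (V_DD − V_SG)/R.
Let x = V_SG − 0.45. Then 117 x² + x − 10.75 = 0, giving x = 0.299 V (positive root), so V_SG = 0.749 V.
I_D = (V_DD − V_SG)/R = (11.2 − 0.749) / 47.6 = 0.22 mA.

I_D = 0.220 mA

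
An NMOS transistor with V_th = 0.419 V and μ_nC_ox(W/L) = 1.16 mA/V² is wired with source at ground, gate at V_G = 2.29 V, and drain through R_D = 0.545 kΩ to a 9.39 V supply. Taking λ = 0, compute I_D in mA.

V_GS = V_G = 2.29 V, so V_ov = 2.29 − 0.419 = 1.87 V.
Assume saturation: I_D = ½ k_n V_ov² = 0.5 × 1.16 × 1.87² = 2.03 mA, giving V_DS = V_DD − I_D R_D = 9.39 − 2.03 × 0.545 = 8.28 V.
V_DS = 8.28 V ≥ V_ov = 1.87 V, confirming saturation.

I_D = 2.03 mA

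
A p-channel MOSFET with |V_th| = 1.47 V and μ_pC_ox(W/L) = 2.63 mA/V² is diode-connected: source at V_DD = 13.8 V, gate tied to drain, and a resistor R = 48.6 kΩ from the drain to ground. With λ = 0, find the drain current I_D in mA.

I_D = 0.245 mA

With gate tied to drain, V_SG = V_SD ≥ V_SG − |V_th|, so the device is in saturation.
KCL at the drain: ½ k_p (V_SG − |V_th|)² = (V_DD − V_SG)/R.
Let x = V_SG − 1.47. Then 63.9 x² + x − 12.33 = 0, giving x = 0.431 V (positive root), so V_SG = 1.9 V.
I_D = (V_DD − V_SG)/R = (13.8 − 1.9) / 48.6 = 0.245 mA.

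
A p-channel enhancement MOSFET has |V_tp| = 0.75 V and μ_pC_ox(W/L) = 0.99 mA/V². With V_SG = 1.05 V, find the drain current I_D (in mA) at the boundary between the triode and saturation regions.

I_D = 0.0446 mA

At the boundary V_SD = V_ov = V_SG − |V_tp| = 1.05 − 0.75 = 0.3 V.
I_D = ½ k_p V_ov² = 0.5 × 0.99 × 0.3² = 0.0446 mA.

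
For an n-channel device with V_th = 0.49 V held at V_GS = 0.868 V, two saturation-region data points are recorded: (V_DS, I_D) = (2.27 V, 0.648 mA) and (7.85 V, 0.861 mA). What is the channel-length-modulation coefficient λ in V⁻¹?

With V_GS fixed, I_D ∝ (1 + λ V_DS) in saturation, so I_D2/I_D1 = (1 + λ V_DS2)/(1 + λ V_DS1).
0.861/0.648 = 1.329 = (1 + 7.85 λ)/(1 + 2.27 λ).
Solving: λ (I_D1 V_DS2 − I_D2 V_DS1) = I_D2 − I_D1, so λ = (0.861 − 0.648) / (0.648 × 7.85 − 0.861 × 2.27) = 0.213 / 3.13 = 0.068 V⁻¹.

λ = 0.0680 V⁻¹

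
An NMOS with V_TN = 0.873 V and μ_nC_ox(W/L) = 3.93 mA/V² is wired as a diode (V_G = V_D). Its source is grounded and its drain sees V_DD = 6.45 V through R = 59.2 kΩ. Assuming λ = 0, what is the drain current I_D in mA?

With gate tied to drain, V_GS = V_DS ≥ V_GS − V_TN, so the device is in saturation.
KCL at the drain: ½ k_n (V_GS − V_TN)² = (V_DD − V_GS)/R.
Let x = V_GS − 0.873. Then 116 x² + x − 5.577 = 0, giving x = 0.215 V (positive root), so V_GS = 1.09 V.
I_D = (V_DD − V_GS)/R = (6.45 − 1.09) / 59.2 = 0.0906 mA.

I_D = 0.0906 mA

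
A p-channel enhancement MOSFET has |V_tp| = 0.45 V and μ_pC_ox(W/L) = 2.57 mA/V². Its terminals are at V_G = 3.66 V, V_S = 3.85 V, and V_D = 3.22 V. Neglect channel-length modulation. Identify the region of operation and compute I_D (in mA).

V_SG = V_S − V_G = 3.85 − 3.66 = 0.19 V; V_SD = V_S − V_D = 3.85 − 3.22 = 0.63 V.
V_SG = 0.19 V < |V_tp| = 0.45 V, so the transistor is in cutoff.

Cutoff; I_D = 0 mA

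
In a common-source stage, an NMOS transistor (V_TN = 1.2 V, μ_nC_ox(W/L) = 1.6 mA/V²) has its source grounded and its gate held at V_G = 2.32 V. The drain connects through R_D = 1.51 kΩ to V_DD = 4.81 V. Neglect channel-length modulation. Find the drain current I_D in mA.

V_GS = V_G = 2.32 V, so V_ov = 2.32 − 1.2 = 1.12 V.
Assume saturation: I_D = ½ k_n V_ov² = 0.5 × 1.6 × 1.12² = 1 mA, giving V_DS = V_DD − I_D R_D = 4.81 − 1 × 1.51 = 3.29 V.
V_DS = 3.29 V ≥ V_ov = 1.12 V, confirming saturation.

I_D = 1.00 mA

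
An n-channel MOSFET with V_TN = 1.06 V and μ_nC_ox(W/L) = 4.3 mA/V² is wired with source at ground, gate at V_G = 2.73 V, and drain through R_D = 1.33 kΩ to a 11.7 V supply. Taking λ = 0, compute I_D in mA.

V_GS = V_G = 2.73 V, so V_ov = 2.73 − 1.06 = 1.67 V.
Assume saturation: I_D = ½ k_n V_ov² = 0.5 × 4.3 × 1.67² = 6 mA, giving V_DS = V_DD − I_D R_D = 11.7 − 6 × 1.33 = 3.73 V.
V_DS = 3.73 V ≥ V_ov = 1.67 V, confirming saturation.

I_D = 6.00 mA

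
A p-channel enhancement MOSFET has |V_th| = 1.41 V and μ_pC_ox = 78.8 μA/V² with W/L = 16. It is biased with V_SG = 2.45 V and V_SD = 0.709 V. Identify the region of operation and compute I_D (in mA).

k_p = μ_pC_ox · (W/L) = 1.261 mA/V².
V_ov = V_SG − |V_th| = 2.45 − 1.41 = 1.04 V.
Since V_SD = 0.709 V < V_ov = 1.04 V, the device is in the triode region.
I_D = k_p [V_ov · V_SD − ½ V_SD²] = 1.261 × [1.04 × 0.709 − 0.5 × 0.709²] = 0.613 mA.

Triode; I_D = 0.613 mA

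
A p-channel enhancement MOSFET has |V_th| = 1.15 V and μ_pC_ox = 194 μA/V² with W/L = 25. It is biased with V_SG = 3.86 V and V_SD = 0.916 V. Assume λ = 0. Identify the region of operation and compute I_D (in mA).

Triode; I_D = 10.0 mA

k_p = μ_pC_ox · (W/L) = 4.85 mA/V².
V_ov = V_SG − |V_th| = 3.86 − 1.15 = 2.71 V.
Since V_SD = 0.916 V < V_ov = 2.71 V, the device is in the triode region.
I_D = k_p [V_ov · V_SD − ½ V_SD²] = 4.85 × [2.71 × 0.916 − 0.5 × 0.916²] = 10 mA.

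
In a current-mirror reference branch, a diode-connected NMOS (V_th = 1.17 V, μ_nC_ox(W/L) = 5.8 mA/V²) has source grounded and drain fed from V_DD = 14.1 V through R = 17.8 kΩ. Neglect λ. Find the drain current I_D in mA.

I_D = 0.699 mA

With gate tied to drain, V_GS = V_DS ≥ V_GS − V_th, so the device is in saturation.
KCL at the drain: ½ k_n (V_GS − V_th)² = (V_DD − V_GS)/R.
Let x = V_GS − 1.17. Then 51.6 x² + x − 12.93 = 0, giving x = 0.491 V (positive root), so V_GS = 1.66 V.
I_D = (V_DD − V_GS)/R = (14.1 − 1.66) / 17.8 = 0.699 mA.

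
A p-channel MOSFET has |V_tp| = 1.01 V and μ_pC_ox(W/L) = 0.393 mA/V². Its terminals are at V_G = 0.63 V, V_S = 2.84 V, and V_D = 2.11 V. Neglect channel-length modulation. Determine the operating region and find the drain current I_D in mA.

V_SG = V_S − V_G = 2.84 − 0.63 = 2.21 V; V_SD = V_S − V_D = 2.84 − 2.11 = 0.73 V.
V_ov = V_SG − |V_tp| = 2.21 − 1.01 = 1.2 V.
Since V_SD = 0.73 V < V_ov = 1.2 V, the device is in the triode region.
I_D = k_p [V_ov · V_SD − ½ V_SD²] = 0.393 × [1.2 × 0.73 − 0.5 × 0.73²] = 0.24 mA.

Triode; I_D = 0.240 mA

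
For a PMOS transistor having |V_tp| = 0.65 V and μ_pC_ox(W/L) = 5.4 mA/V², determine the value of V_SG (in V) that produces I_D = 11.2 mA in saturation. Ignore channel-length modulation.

In saturation I_D = ½ k_p (V_SG − |V_tp|)², so V_SG − |V_tp| = √(2 I_D / k_p) = √(2 × 11.2 / 5.4) = 2.04 V.
V_SG = 0.65 + 2.04 = 2.69 V.

V_SG = 2.69 V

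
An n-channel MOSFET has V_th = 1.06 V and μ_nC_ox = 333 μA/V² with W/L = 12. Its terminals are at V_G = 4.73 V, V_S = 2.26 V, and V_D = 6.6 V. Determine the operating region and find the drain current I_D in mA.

V_GS = V_G − V_S = 4.73 − 2.26 = 2.47 V; V_DS = V_D − V_S = 6.6 − 2.26 = 4.34 V.
k_n = μ_nC_ox · (W/L) = 3.996 mA/V².
V_ov = V_GS − V_th = 2.47 − 1.06 = 1.41 V.
Since V_DS = 4.34 V ≥ V_ov = 1.41 V, the device is in saturation.
I_D = ½ k_n V_ov² = 0.5 × 3.996 × 1.41² = 3.97 mA.

Saturation; I_D = 3.97 mA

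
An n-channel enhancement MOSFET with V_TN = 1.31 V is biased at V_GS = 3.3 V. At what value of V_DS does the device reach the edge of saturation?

V_DS,sat = 1.99 V

The boundary between triode and saturation is V_DS = V_GS − V_TN = V_ov.
V_ov = 3.3 − 1.31 = 1.99 V.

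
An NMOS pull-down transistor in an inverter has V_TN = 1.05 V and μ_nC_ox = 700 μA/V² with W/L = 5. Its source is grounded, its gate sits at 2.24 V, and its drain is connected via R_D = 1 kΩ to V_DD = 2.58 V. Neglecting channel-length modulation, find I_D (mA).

I_D = 1.94 mA

V_GS = V_G = 2.24 V, so V_ov = 2.24 − 1.05 = 1.19 V.
k_n = μ_nC_ox · (W/L) = 3.5 mA/V².
Assume saturation: I_D = ½ k_n V_ov² = 0.5 × 3.5 × 1.19² = 2.48 mA, giving V_DS = V_DD − I_D R_D = 2.58 − 2.48 × 1 = 0.102 V.
But 0.102 V < V_ov = 1.19 V, so the device is actually in triode.
In triode I_D = k_n[V_ov V_DS − ½ V_DS²] and I_D = (V_DD − V_DS)/R_D. Equating: 1.75 V_DS² − 5.165 V_DS + 2.58 = 0, giving V_DS = 0.637 V (the root below V_ov).
I_D = (2.58 − 0.637) / 1 = 1.94 mA.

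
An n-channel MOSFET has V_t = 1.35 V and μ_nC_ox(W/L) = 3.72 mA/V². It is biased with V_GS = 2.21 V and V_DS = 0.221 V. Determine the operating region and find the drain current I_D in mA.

Triode; I_D = 0.616 mA

V_ov = V_GS − V_t = 2.21 − 1.35 = 0.86 V.
Since V_DS = 0.221 V < V_ov = 0.86 V, the device is in the triode region.
I_D = k_n [V_ov · V_DS − ½ V_DS²] = 3.72 × [0.86 × 0.221 − 0.5 × 0.221²] = 0.616 mA.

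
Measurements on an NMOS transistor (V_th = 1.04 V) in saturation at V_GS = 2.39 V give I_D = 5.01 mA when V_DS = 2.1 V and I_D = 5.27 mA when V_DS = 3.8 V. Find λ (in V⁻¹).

With V_GS fixed, I_D ∝ (1 + λ V_DS) in saturation, so I_D2/I_D1 = (1 + λ V_DS2)/(1 + λ V_DS1).
5.27/5.01 = 1.052 = (1 + 3.8 λ)/(1 + 2.1 λ).
Solving: λ (I_D1 V_DS2 − I_D2 V_DS1) = I_D2 − I_D1, so λ = (5.27 − 5.01) / (5.01 × 3.8 − 5.27 × 2.1) = 0.26 / 7.97 = 0.0326 V⁻¹.

λ = 0.0326 V⁻¹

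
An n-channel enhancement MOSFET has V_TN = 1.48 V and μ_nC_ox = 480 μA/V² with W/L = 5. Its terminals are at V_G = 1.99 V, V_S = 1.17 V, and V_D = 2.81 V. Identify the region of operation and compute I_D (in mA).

V_GS = V_G − V_S = 1.99 − 1.17 = 0.82 V; V_DS = V_D − V_S = 2.81 − 1.17 = 1.64 V.
V_GS = 0.82 V < V_TN = 1.48 V, so the transistor is in cutoff.

Cutoff; I_D = 0 mA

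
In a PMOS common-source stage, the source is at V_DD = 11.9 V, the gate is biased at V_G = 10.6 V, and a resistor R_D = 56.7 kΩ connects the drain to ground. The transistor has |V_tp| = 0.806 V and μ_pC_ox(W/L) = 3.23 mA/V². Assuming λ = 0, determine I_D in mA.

I_D = 0.207 mA

V_SG = V_DD − V_G = 11.9 − 10.6 = 1.3 V, so V_ov = 1.3 − 0.806 = 0.494 V.
Assume saturation: I_D = ½ k_p V_ov² = 0.5 × 3.23 × 0.494² = 0.394 mA, giving V_SD = V_DD − I_D R_D = 11.9 − 0.394 × 56.7 = -10.4 V.
But -10.4 V < V_ov = 0.494 V, so the device is actually in triode.
In triode I_D = k_p[V_ov V_SD − ½ V_SD²] and I_D = (V_DD − V_SD)/R_D. Equating: 91.6 V_SD² − 91.47 V_SD + 11.9 = 0, giving V_SD = 0.154 V (the root below V_ov).
I_D = (11.9 − 0.154) / 56.7 = 0.207 mA.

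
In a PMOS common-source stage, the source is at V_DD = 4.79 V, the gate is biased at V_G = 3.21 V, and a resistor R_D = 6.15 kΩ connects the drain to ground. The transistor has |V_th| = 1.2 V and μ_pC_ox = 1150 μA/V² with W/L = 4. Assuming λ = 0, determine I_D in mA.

I_D = 0.332 mA

V_SG = V_DD − V_G = 4.79 − 3.21 = 1.58 V, so V_ov = 1.58 − 1.2 = 0.38 V.
k_p = μ_pC_ox · (W/L) = 4.6 mA/V².
Assume saturation: I_D = ½ k_p V_ov² = 0.5 × 4.6 × 0.38² = 0.332 mA, giving V_SD = V_DD − I_D R_D = 4.79 − 0.332 × 6.15 = 2.75 V.
V_SD = 2.75 V ≥ V_ov = 0.38 V, confirming saturation.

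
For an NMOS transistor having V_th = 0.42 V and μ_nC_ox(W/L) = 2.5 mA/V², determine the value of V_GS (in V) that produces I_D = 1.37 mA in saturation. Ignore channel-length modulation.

In saturation I_D = ½ k_n (V_GS − V_th)², so V_GS − V_th = √(2 I_D / k_n) = √(2 × 1.37 / 2.5) = 1.05 V.
V_GS = 0.42 + 1.05 = 1.47 V.

V_GS = 1.47 V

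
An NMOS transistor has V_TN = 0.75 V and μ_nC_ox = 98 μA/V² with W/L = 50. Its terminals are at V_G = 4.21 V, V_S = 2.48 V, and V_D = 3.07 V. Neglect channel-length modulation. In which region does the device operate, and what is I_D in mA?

Triode; I_D = 1.98 mA

V_GS = V_G − V_S = 4.21 − 2.48 = 1.73 V; V_DS = V_D − V_S = 3.07 − 2.48 = 0.59 V.
k_n = μ_nC_ox · (W/L) = 4.9 mA/V².
V_ov = V_GS − V_TN = 1.73 − 0.75 = 0.98 V.
Since V_DS = 0.59 V < V_ov = 0.98 V, the device is in the triode region.
I_D = k_n [V_ov · V_DS − ½ V_DS²] = 4.9 × [0.98 × 0.59 − 0.5 × 0.59²] = 1.98 mA.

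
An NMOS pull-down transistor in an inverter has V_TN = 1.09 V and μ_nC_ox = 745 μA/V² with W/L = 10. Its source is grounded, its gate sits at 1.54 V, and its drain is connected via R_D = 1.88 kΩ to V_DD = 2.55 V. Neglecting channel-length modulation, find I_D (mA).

V_GS = V_G = 1.54 V, so V_ov = 1.54 − 1.09 = 0.45 V.
k_n = μ_nC_ox · (W/L) = 7.45 mA/V².
Assume saturation: I_D = ½ k_n V_ov² = 0.5 × 7.45 × 0.45² = 0.754 mA, giving V_DS = V_DD − I_D R_D = 2.55 − 0.754 × 1.88 = 1.13 V.
V_DS = 1.13 V ≥ V_ov = 0.45 V, confirming saturation.

I_D = 0.754 mA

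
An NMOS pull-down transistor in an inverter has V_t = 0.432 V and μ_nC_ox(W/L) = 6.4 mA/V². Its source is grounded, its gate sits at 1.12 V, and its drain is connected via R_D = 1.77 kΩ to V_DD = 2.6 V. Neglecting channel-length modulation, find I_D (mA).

I_D = 1.24 mA

V_GS = V_G = 1.12 V, so V_ov = 1.12 − 0.432 = 0.688 V.
Assume saturation: I_D = ½ k_n V_ov² = 0.5 × 6.4 × 0.688² = 1.51 mA, giving V_DS = V_DD − I_D R_D = 2.6 − 1.51 × 1.77 = -0.081 V.
But -0.081 V < V_ov = 0.688 V, so the device is actually in triode.
In triode I_D = k_n[V_ov V_DS − ½ V_DS²] and I_D = (V_DD − V_DS)/R_D. Equating: 5.66 V_DS² − 8.794 V_DS + 2.6 = 0, giving V_DS = 0.397 V (the root below V_ov).
I_D = (2.6 − 0.397) / 1.77 = 1.24 mA.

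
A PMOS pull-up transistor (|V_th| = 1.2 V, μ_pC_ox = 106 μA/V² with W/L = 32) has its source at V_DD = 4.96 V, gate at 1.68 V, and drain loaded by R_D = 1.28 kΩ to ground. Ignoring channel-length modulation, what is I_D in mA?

I_D = 3.44 mA

V_SG = V_DD − V_G = 4.96 − 1.68 = 3.28 V, so V_ov = 3.28 − 1.2 = 2.08 V.
k_p = μ_pC_ox · (W/L) = 3.392 mA/V².
Assume saturation: I_D = ½ k_p V_ov² = 0.5 × 3.392 × 2.08² = 7.34 mA, giving V_SD = V_DD − I_D R_D = 4.96 − 7.34 × 1.28 = -4.43 V.
But -4.43 V < V_ov = 2.08 V, so the device is actually in triode.
In triode I_D = k_p[V_ov V_SD − ½ V_SD²] and I_D = (V_DD − V_SD)/R_D. Equating: 2.17 V_SD² − 10.03 V_SD + 4.96 = 0, giving V_SD = 0.563 V (the root below V_ov).
I_D = (4.96 − 0.563) / 1.28 = 3.44 mA.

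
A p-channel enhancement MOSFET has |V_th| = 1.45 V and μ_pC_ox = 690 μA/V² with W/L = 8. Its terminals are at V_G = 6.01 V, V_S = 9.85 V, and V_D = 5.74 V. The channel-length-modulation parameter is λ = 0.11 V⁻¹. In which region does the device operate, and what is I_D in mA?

V_SG = V_S − V_G = 9.85 − 6.01 = 3.84 V; V_SD = V_S − V_D = 9.85 − 5.74 = 4.11 V.
k_p = μ_pC_ox · (W/L) = 5.52 mA/V².
V_ov = V_SG − |V_th| = 3.84 − 1.45 = 2.39 V.
Since V_SD = 4.11 V ≥ V_ov = 2.39 V, the device is in saturation.
I_D = ½ k_p V_ov² (1 + λ V_SD) = 0.5 × 5.52 × 2.39² × (1 + 0.11 × 4.11) = 22.9 mA.

Saturation; I_D = 22.9 mA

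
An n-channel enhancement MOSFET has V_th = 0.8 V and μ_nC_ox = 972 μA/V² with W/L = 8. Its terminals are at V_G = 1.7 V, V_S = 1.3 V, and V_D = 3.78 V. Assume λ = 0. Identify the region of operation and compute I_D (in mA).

V_GS = V_G − V_S = 1.7 − 1.3 = 0.4 V; V_DS = V_D − V_S = 3.78 − 1.3 = 2.48 V.
V_GS = 0.4 V < V_th = 0.8 V, so the transistor is in cutoff.

Cutoff; I_D = 0 mA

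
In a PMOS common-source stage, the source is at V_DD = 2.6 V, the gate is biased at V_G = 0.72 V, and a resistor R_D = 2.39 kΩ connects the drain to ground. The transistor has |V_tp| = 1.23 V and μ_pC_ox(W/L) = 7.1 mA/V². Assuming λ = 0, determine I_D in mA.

I_D = 0.977 mA

V_SG = V_DD − V_G = 2.6 − 0.72 = 1.88 V, so V_ov = 1.88 − 1.23 = 0.65 V.
Assume saturation: I_D = ½ k_p V_ov² = 0.5 × 7.1 × 0.65² = 1.5 mA, giving V_SD = V_DD − I_D R_D = 2.6 − 1.5 × 2.39 = -0.985 V.
But -0.985 V < V_ov = 0.65 V, so the device is actually in triode.
In triode I_D = k_p[V_ov V_SD − ½ V_SD²] and I_D = (V_DD − V_SD)/R_D. Equating: 8.48 V_SD² − 12.03 V_SD + 2.6 = 0, giving V_SD = 0.266 V (the root below V_ov).
I_D = (2.6 − 0.266) / 2.39 = 0.977 mA.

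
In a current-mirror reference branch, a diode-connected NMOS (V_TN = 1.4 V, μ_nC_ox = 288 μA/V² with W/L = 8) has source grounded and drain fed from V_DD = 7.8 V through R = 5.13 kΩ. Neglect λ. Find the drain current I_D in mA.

I_D = 1.06 mA

With gate tied to drain, V_GS = V_DS ≥ V_GS − V_TN, so the device is in saturation.
k_n = μ_nC_ox · (W/L) = 2.304 mA/V².
KCL at the drain: ½ k_n (V_GS − V_TN)² = (V_DD − V_GS)/R.
Let x = V_GS − 1.4. Then 5.91 x² + x − 6.4 = 0, giving x = 0.959 V (positive root), so V_GS = 2.36 V.
I_D = (V_DD − V_GS)/R = (7.8 − 2.36) / 5.13 = 1.06 mA.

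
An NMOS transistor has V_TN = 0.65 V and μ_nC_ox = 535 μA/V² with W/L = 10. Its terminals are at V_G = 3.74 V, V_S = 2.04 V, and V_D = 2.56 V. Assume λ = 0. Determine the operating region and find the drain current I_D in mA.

V_GS = V_G − V_S = 3.74 − 2.04 = 1.7 V; V_DS = V_D − V_S = 2.56 − 2.04 = 0.52 V.
k_n = μ_nC_ox · (W/L) = 5.35 mA/V².
V_ov = V_GS − V_TN = 1.7 − 0.65 = 1.05 V.
Since V_DS = 0.52 V < V_ov = 1.05 V, the device is in the triode region.
I_D = k_n [V_ov · V_DS − ½ V_DS²] = 5.35 × [1.05 × 0.52 − 0.5 × 0.52²] = 2.2 mA.

Triode; I_D = 2.20 mA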